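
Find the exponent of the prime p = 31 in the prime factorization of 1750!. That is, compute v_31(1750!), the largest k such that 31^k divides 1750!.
v_31(1750!) = 57

Legendre's formula: v_p(n!) = Σ_{k ≥ 1} ⌊n / p^k⌋. For p = 31, n = 1750, the terms are:
  ⌊1750/31^1⌋ = ⌊1750/31⌋ = 56
  ⌊1750/31^2⌋ = ⌊1750/961⌋ = 1
(the next term ⌊1750/31^3⌋ = 0, terminating the sum). Summing: v_31(1750!) = 56 + 1 = 57.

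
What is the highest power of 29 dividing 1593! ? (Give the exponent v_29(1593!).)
v_29(1593!) = 55

Legendre's formula: v_p(n!) = Σ_{k ≥ 1} ⌊n / p^k⌋. For p = 29, n = 1593, the terms are:
  ⌊1593/29^1⌋ = ⌊1593/29⌋ = 54
  ⌊1593/29^2⌋ = ⌊1593/841⌋ = 1
(the next term ⌊1593/29^3⌋ = 0, terminating the sum). Summing: v_29(1593!) = 54 + 1 = 55.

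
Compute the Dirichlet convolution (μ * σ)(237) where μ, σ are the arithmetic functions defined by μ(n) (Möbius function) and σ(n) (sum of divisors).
(μ * σ)(237) = 237

Divisors of 237: [1, 3, 79, 237]. For each d | 237:
  d = 1: μ(1) · σ(237/1) = 1 · 320 = 320
  d = 3: μ(3) · σ(237/3) = -1 · 80 = -80
  d = 79: μ(79) · σ(237/79) = -1 · 4 = -4
  d = 237: μ(237) · σ(237/237) = 1 · 1 = 1
Summing: (μ * σ)(237) = 320 + -80 + -4 + 1 = 237.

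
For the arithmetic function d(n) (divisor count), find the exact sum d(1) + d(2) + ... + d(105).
Σ_{n ≤ 105} d(n) = 510

Compute d(n) for each 1 ≤ n ≤ 105: d(1) = 1, d(2) = 2, d(3) = 2, d(4) = 3, d(5) = 2, d(6) = 4, d(7) = 2, d(8) = 4, d(9) = 3, d(10) = 4, d(11) = 2, d(12) = 6, d(13) = 2, d(14) = 4, d(15) = 4, d(16) = 5, d(17) = 2, d(18) = 6, d(19) = 2, d(20) = 6, d(21) = 4, d(22) = 4, d(23) = 2, d(24) = 8, d(25) = 3, d(26) = 4, d(27) = 4, d(28) = 6, d(29) = 2, d(30) = 8, d(31) = 2, d(32) = 6, d(33) = 4, d(34) = 4, d(35) = 4, d(36) = 9, d(37) = 2, d(38) = 4, d(39) = 4, d(40) = 8, d(41) = 2, d(42) = 8, d(43) = 2, d(44) = 6, d(45) = 6, d(46) = 4, d(47) = 2, d(48) = 10, d(49) = 3, d(50) = 6, d(51) = 4, d(52) = 6, d(53) = 2, d(54) = 8, d(55) = 4, d(56) = 8, d(57) = 4, d(58) = 4, d(59) = 2, d(60) = 12, d(61) = 2, d(62) = 4, d(63) = 6, d(64) = 7, d(65) = 4, d(66) = 8, d(67) = 2, d(68) = 6, d(69) = 4, d(70) = 8, d(71) = 2, d(72) = 12, d(73) = 2, d(74) = 4, d(75) = 6, d(76) = 6, d(77) = 4, d(78) = 8, d(79) = 2, d(80) = 10, d(81) = 5, d(82) = 4, d(83) = 2, d(84) = 12, d(85) = 4, d(86) = 4, d(87) = 4, d(88) = 8, d(89) = 2, d(90) = 12, d(91) = 4, d(92) = 6, d(93) = 4, d(94) = 4, d(95) = 4, d(96) = 12, d(97) = 2, d(98) = 6, d(99) = 6, d(100) = 9, d(101) = 2, d(102) = 8, d(103) = 2, d(104) = 8, d(105) = 8. Summing all 105 values: 510. (Dirichlet's divisor formula: Σ_{n ≤ x} d(n) = x ln(x) + (2γ − 1) x + O(√x). For x = 105, the asymptotic estimate is ≈ 504.88.)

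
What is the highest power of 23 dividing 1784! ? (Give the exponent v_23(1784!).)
v_23(1784!) = 80

Legendre's formula: v_p(n!) = Σ_{k ≥ 1} ⌊n / p^k⌋. For p = 23, n = 1784, the terms are:
  ⌊1784/23^1⌋ = ⌊1784/23⌋ = 77
  ⌊1784/23^2⌋ = ⌊1784/529⌋ = 3
(the next term ⌊1784/23^3⌋ = 0, terminating the sum). Summing: v_23(1784!) = 77 + 3 = 80.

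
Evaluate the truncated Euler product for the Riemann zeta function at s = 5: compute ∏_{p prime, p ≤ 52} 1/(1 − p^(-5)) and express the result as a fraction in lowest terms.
∏ = 505807800965451248053830657783332590848273750176189703324931155978491/487794643941809531294334436783738741459341109492573787399981389578240

The primes p ≤ 52 are [2, 3, 5, 7, 11, 13, 17, 19, 23, 29, 31, 37, 41, 43, 47]. For each prime, (1 − 1/p^5)^(-1) = p^5 / (p^5 − 1). The product is (1 − 1/2^5)^(-1), (1 − 1/3^5)^(-1), (1 − 1/5^5)^(-1), (1 − 1/7^5)^(-1), (1 − 1/11^5)^(-1), (1 − 1/13^5)^(-1), (1 − 1/17^5)^(-1), (1 − 1/19^5)^(-1), (1 − 1/23^5)^(-1), (1 − 1/29^5)^(-1), (1 − 1/31^5)^(-1), (1 − 1/37^5)^(-1), (1 − 1/41^5)^(-1), (1 − 1/43^5)^(-1), (1 − 1/47^5)^(-1) = ∏ p^5 / (p^5 − 1) = 505807800965451248053830657783332590848273750176189703324931155978491/487794643941809531294334436783738741459341109492573787399981389578240.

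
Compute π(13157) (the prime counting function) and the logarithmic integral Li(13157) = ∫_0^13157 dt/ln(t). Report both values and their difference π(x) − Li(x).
π(13157) = 1564;  Li(13157) ≈ 1583.67;  π(x) − Li(x) ≈ -19.67.

Direct count of primes ≤ 13157 gives π(13157) = 1564. Numerical evaluation of the logarithmic integral gives Li(13157) ≈ 1583.67. The difference π(x) − Li(x) ≈ -19.67 is typically negative for small/moderate x (Li(x) overestimates), though Littlewood's theorem shows this sign changes infinitely often.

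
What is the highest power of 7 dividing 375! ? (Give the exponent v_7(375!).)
v_7(375!) = 61

Legendre's formula: v_p(n!) = Σ_{k ≥ 1} ⌊n / p^k⌋. For p = 7, n = 375, the terms are:
  ⌊375/7^1⌋ = ⌊375/7⌋ = 53
  ⌊375/7^2⌋ = ⌊375/49⌋ = 7
  ⌊375/7^3⌋ = ⌊375/343⌋ = 1
(the next term ⌊375/7^4⌋ = 0, terminating the sum). Summing: v_7(375!) = 53 + 7 + 1 = 61.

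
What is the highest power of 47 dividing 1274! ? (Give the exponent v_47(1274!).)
v_47(1274!) = 27

Legendre's formula: v_p(n!) = Σ_{k ≥ 1} ⌊n / p^k⌋. For p = 47, n = 1274, the terms are:
  ⌊1274/47^1⌋ = ⌊1274/47⌋ = 27
(the next term ⌊1274/47^2⌋ = 0, terminating the sum). Summing: v_47(1274!) = 27 = 27.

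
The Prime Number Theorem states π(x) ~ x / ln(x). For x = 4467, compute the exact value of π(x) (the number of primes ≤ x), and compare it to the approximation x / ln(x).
π(4467) = 607;  x/ln(x) ≈ 531.50;  relative error ≈ 12.44%.

Directly count primes up to 4467: π(4467) = 607. The PNT approximation gives 4467/ln(4467) ≈ 4467/8.40447 ≈ 531.50. Relative error (π(x) − x/ln(x)) / π(x) ≈ 12.44%; the approximation is known to undercount slightly (Li(x) is a better estimate).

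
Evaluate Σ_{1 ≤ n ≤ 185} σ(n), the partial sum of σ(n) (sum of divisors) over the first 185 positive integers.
Σ_{n ≤ 185} σ(n) = 28174

Compute σ(n) for each 1 ≤ n ≤ 185: σ(1) = 1, σ(2) = 3, σ(3) = 4, σ(4) = 7, σ(5) = 6, σ(6) = 12, σ(7) = 8, σ(8) = 15, σ(9) = 13, σ(10) = 18, σ(11) = 12, σ(12) = 28, σ(13) = 14, σ(14) = 24, σ(15) = 24, σ(16) = 31, σ(17) = 18, σ(18) = 39, σ(19) = 20, σ(20) = 42, σ(21) = 32, σ(22) = 36, σ(23) = 24, σ(24) = 60, σ(25) = 31, σ(26) = 42, σ(27) = 40, σ(28) = 56, σ(29) = 30, σ(30) = 72, σ(31) = 32, σ(32) = 63, σ(33) = 48, σ(34) = 54, σ(35) = 48, σ(36) = 91, σ(37) = 38, σ(38) = 60, σ(39) = 56, σ(40) = 90, σ(41) = 42, σ(42) = 96, σ(43) = 44, σ(44) = 84, σ(45) = 78, σ(46) = 72, σ(47) = 48, σ(48) = 124, σ(49) = 57, σ(50) = 93, σ(51) = 72, σ(52) = 98, σ(53) = 54, σ(54) = 120, σ(55) = 72, σ(56) = 120, σ(57) = 80, σ(58) = 90, σ(59) = 60, σ(60) = 168, σ(61) = 62, σ(62) = 96, σ(63) = 104, σ(64) = 127, σ(65) = 84, σ(66) = 144, σ(67) = 68, σ(68) = 126, σ(69) = 96, σ(70) = 144, σ(71) = 72, σ(72) = 195, σ(73) = 74, σ(74) = 114, σ(75) = 124, σ(76) = 140, σ(77) = 96, σ(78) = 168, σ(79) = 80, σ(80) = 186, σ(81) = 121, σ(82) = 126, σ(83) = 84, σ(84) = 224, σ(85) = 108, σ(86) = 132, σ(87) = 120, σ(88) = 180, σ(89) = 90, σ(90) = 234, σ(91) = 112, σ(92) = 168, σ(93) = 128, σ(94) = 144, σ(95) = 120, σ(96) = 252, σ(97) = 98, σ(98) = 171, σ(99) = 156, σ(100) = 217, σ(101) = 102, σ(102) = 216, σ(103) = 104, σ(104) = 210, σ(105) = 192, σ(106) = 162, σ(107) = 108, σ(108) = 280, σ(109) = 110, σ(110) = 216, σ(111) = 152, σ(112) = 248, σ(113) = 114, σ(114) = 240, σ(115) = 144, σ(116) = 210, σ(117) = 182, σ(118) = 180, σ(119) = 144, σ(120) = 360, σ(121) = 133, σ(122) = 186, σ(123) = 168, σ(124) = 224, σ(125) = 156, σ(126) = 312, σ(127) = 128, σ(128) = 255, σ(129) = 176, σ(130) = 252, σ(131) = 132, σ(132) = 336, σ(133) = 160, σ(134) = 204, σ(135) = 240, σ(136) = 270, σ(137) = 138, σ(138) = 288, σ(139) = 140, σ(140) = 336, σ(141) = 192, σ(142) = 216, σ(143) = 168, σ(144) = 403, σ(145) = 180, σ(146) = 222, σ(147) = 228, σ(148) = 266, σ(149) = 150, σ(150) = 372, σ(151) = 152, σ(152) = 300, σ(153) = 234, σ(154) = 288, σ(155) = 192, σ(156) = 392, σ(157) = 158, σ(158) = 240, σ(159) = 216, σ(160) = 378, σ(161) = 192, σ(162) = 363, σ(163) = 164, σ(164) = 294, σ(165) = 288, σ(166) = 252, σ(167) = 168, σ(168) = 480, σ(169) = 183, σ(170) = 324, σ(171) = 260, σ(172) = 308, σ(173) = 174, σ(174) = 360, σ(175) = 248, σ(176) = 372, σ(177) = 240, σ(178) = 270, σ(179) = 180, σ(180) = 546, σ(181) = 182, σ(182) = 336, σ(183) = 248, σ(184) = 360, σ(185) = 228. Summing all 185 values: 28174. (Average order: Σ_{n ≤ x} σ(n) ~ (π²/12) x². For x = 185, (π²/12)·185² ≈ 28148.93.)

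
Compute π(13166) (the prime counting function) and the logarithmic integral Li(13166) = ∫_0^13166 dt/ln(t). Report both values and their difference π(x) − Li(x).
π(13166) = 1566;  Li(13166) ≈ 1584.62;  π(x) − Li(x) ≈ -18.62.

Direct count of primes ≤ 13166 gives π(13166) = 1566. Numerical evaluation of the logarithmic integral gives Li(13166) ≈ 1584.62. The difference π(x) − Li(x) ≈ -18.62 is typically negative for small/moderate x (Li(x) overestimates), though Littlewood's theorem shows this sign changes infinitely often.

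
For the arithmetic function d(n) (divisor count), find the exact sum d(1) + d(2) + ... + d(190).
Σ_{n ≤ 190} d(n) = 1031

Compute d(n) for each 1 ≤ n ≤ 190: d(1) = 1, d(2) = 2, d(3) = 2, d(4) = 3, d(5) = 2, d(6) = 4, d(7) = 2, d(8) = 4, d(9) = 3, d(10) = 4, d(11) = 2, d(12) = 6, d(13) = 2, d(14) = 4, d(15) = 4, d(16) = 5, d(17) = 2, d(18) = 6, d(19) = 2, d(20) = 6, d(21) = 4, d(22) = 4, d(23) = 2, d(24) = 8, d(25) = 3, d(26) = 4, d(27) = 4, d(28) = 6, d(29) = 2, d(30) = 8, d(31) = 2, d(32) = 6, d(33) = 4, d(34) = 4, d(35) = 4, d(36) = 9, d(37) = 2, d(38) = 4, d(39) = 4, d(40) = 8, d(41) = 2, d(42) = 8, d(43) = 2, d(44) = 6, d(45) = 6, d(46) = 4, d(47) = 2, d(48) = 10, d(49) = 3, d(50) = 6, d(51) = 4, d(52) = 6, d(53) = 2, d(54) = 8, d(55) = 4, d(56) = 8, d(57) = 4, d(58) = 4, d(59) = 2, d(60) = 12, d(61) = 2, d(62) = 4, d(63) = 6, d(64) = 7, d(65) = 4, d(66) = 8, d(67) = 2, d(68) = 6, d(69) = 4, d(70) = 8, d(71) = 2, d(72) = 12, d(73) = 2, d(74) = 4, d(75) = 6, d(76) = 6, d(77) = 4, d(78) = 8, d(79) = 2, d(80) = 10, d(81) = 5, d(82) = 4, d(83) = 2, d(84) = 12, d(85) = 4, d(86) = 4, d(87) = 4, d(88) = 8, d(89) = 2, d(90) = 12, d(91) = 4, d(92) = 6, d(93) = 4, d(94) = 4, d(95) = 4, d(96) = 12, d(97) = 2, d(98) = 6, d(99) = 6, d(100) = 9, d(101) = 2, d(102) = 8, d(103) = 2, d(104) = 8, d(105) = 8, d(106) = 4, d(107) = 2, d(108) = 12, d(109) = 2, d(110) = 8, d(111) = 4, d(112) = 10, d(113) = 2, d(114) = 8, d(115) = 4, d(116) = 6, d(117) = 6, d(118) = 4, d(119) = 4, d(120) = 16, d(121) = 3, d(122) = 4, d(123) = 4, d(124) = 6, d(125) = 4, d(126) = 12, d(127) = 2, d(128) = 8, d(129) = 4, d(130) = 8, d(131) = 2, d(132) = 12, d(133) = 4, d(134) = 4, d(135) = 8, d(136) = 8, d(137) = 2, d(138) = 8, d(139) = 2, d(140) = 12, d(141) = 4, d(142) = 4, d(143) = 4, d(144) = 15, d(145) = 4, d(146) = 4, d(147) = 6, d(148) = 6, d(149) = 2, d(150) = 12, d(151) = 2, d(152) = 8, d(153) = 6, d(154) = 8, d(155) = 4, d(156) = 12, d(157) = 2, d(158) = 4, d(159) = 4, d(160) = 12, d(161) = 4, d(162) = 10, d(163) = 2, d(164) = 6, d(165) = 8, d(166) = 4, d(167) = 2, d(168) = 16, d(169) = 3, d(170) = 8, d(171) = 6, d(172) = 6, d(173) = 2, d(174) = 8, d(175) = 6, d(176) = 10, d(177) = 4, d(178) = 4, d(179) = 2, d(180) = 18, d(181) = 2, d(182) = 8, d(183) = 4, d(184) = 8, d(185) = 4, d(186) = 8, d(187) = 4, d(188) = 6, d(189) = 8, d(190) = 8. Summing all 190 values: 1031. (Dirichlet's divisor formula: Σ_{n ≤ x} d(n) = x ln(x) + (2γ − 1) x + O(√x). For x = 190, the asymptotic estimate is ≈ 1026.28.)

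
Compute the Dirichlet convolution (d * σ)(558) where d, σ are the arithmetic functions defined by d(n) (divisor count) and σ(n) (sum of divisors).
(d * σ)(558) = 4080

Divisors of 558: [1, 2, 3, 6, 9, 18, 31, 62, 93, 186, 279, 558]. For each d | 558:
  d = 1: d(1) · σ(558/1) = 1 · 1248 = 1248
  d = 2: d(2) · σ(558/2) = 2 · 416 = 832
  d = 3: d(3) · σ(558/3) = 2 · 384 = 768
  d = 6: d(6) · σ(558/6) = 4 · 128 = 512
  d = 9: d(9) · σ(558/9) = 3 · 96 = 288
  d = 18: d(18) · σ(558/18) = 6 · 32 = 192
  d = 31: d(31) · σ(558/31) = 2 · 39 = 78
  d = 62: d(62) · σ(558/62) = 4 · 13 = 52
  d = 93: d(93) · σ(558/93) = 4 · 12 = 48
  d = 186: d(186) · σ(558/186) = 8 · 4 = 32
  d = 279: d(279) · σ(558/279) = 6 · 3 = 18
  d = 558: d(558) · σ(558/558) = 12 · 1 = 12
Summing: (d * σ)(558) = 1248 + 832 + 768 + 512 + 288 + 192 + 78 + 52 + 48 + 32 + 18 + 12 = 4080.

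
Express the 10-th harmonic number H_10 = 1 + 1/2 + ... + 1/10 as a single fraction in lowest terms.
H_10 = 7381/2520

Direct summation: H_10 = 1 + 1/2 + ... + 1/10. The least common denominator is lcm(1, ..., 10) = 2520; over this denominator the numerator is 2520 + 1260 + 840 + 630 + 504 + 420 + 360 + 315 + 280 + 252 = 7381, so H_10 = 7381/2520 (already in lowest terms) ≈ 2.92897. (The PNT-adjacent estimate ln(10) + γ ≈ 2.87980 matches within O(1/n).)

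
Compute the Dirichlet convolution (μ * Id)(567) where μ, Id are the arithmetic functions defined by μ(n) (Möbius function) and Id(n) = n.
(μ * Id)(567) = 324

Divisors of 567: [1, 3, 7, 9, 21, 27, 63, 81, 189, 567]. For each d | 567:
  d = 1: μ(1) · Id(567/1) = 1 · 567 = 567
  d = 3: μ(3) · Id(567/3) = -1 · 189 = -189
  d = 7: μ(7) · Id(567/7) = -1 · 81 = -81
  d = 9: μ(9) · Id(567/9) = 0 · 63 = 0
  d = 21: μ(21) · Id(567/21) = 1 · 27 = 27
  d = 27: μ(27) · Id(567/27) = 0 · 21 = 0
  d = 63: μ(63) · Id(567/63) = 0 · 9 = 0
  d = 81: μ(81) · Id(567/81) = 0 · 7 = 0
  d = 189: μ(189) · Id(567/189) = 0 · 3 = 0
  d = 567: μ(567) · Id(567/567) = 0 · 1 = 0
Summing: (μ * Id)(567) = 567 + -189 + -81 + 0 + 27 + 0 + 0 + 0 + 0 + 0 = 324.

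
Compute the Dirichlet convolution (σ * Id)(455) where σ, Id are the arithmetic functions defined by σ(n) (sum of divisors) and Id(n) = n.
(σ * Id)(455) = 4455

Divisors of 455: [1, 5, 7, 13, 35, 65, 91, 455]. For each d | 455:
  d = 1: σ(1) · Id(455/1) = 1 · 455 = 455
  d = 5: σ(5) · Id(455/5) = 6 · 91 = 546
  d = 7: σ(7) · Id(455/7) = 8 · 65 = 520
  d = 13: σ(13) · Id(455/13) = 14 · 35 = 490
  d = 35: σ(35) · Id(455/35) = 48 · 13 = 624
  d = 65: σ(65) · Id(455/65) = 84 · 7 = 588
  d = 91: σ(91) · Id(455/91) = 112 · 5 = 560
  d = 455: σ(455) · Id(455/455) = 672 · 1 = 672
Summing: (σ * Id)(455) = 455 + 546 + 520 + 490 + 624 + 588 + 560 + 672 = 4455.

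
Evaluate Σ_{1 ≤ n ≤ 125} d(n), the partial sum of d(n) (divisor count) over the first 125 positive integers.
Σ_{n ≤ 125} d(n) = 623

Compute d(n) for each 1 ≤ n ≤ 125: d(1) = 1, d(2) = 2, d(3) = 2, d(4) = 3, d(5) = 2, d(6) = 4, d(7) = 2, d(8) = 4, d(9) = 3, d(10) = 4, d(11) = 2, d(12) = 6, d(13) = 2, d(14) = 4, d(15) = 4, d(16) = 5, d(17) = 2, d(18) = 6, d(19) = 2, d(20) = 6, d(21) = 4, d(22) = 4, d(23) = 2, d(24) = 8, d(25) = 3, d(26) = 4, d(27) = 4, d(28) = 6, d(29) = 2, d(30) = 8, d(31) = 2, d(32) = 6, d(33) = 4, d(34) = 4, d(35) = 4, d(36) = 9, d(37) = 2, d(38) = 4, d(39) = 4, d(40) = 8, d(41) = 2, d(42) = 8, d(43) = 2, d(44) = 6, d(45) = 6, d(46) = 4, d(47) = 2, d(48) = 10, d(49) = 3, d(50) = 6, d(51) = 4, d(52) = 6, d(53) = 2, d(54) = 8, d(55) = 4, d(56) = 8, d(57) = 4, d(58) = 4, d(59) = 2, d(60) = 12, d(61) = 2, d(62) = 4, d(63) = 6, d(64) = 7, d(65) = 4, d(66) = 8, d(67) = 2, d(68) = 6, d(69) = 4, d(70) = 8, d(71) = 2, d(72) = 12, d(73) = 2, d(74) = 4, d(75) = 6, d(76) = 6, d(77) = 4, d(78) = 8, d(79) = 2, d(80) = 10, d(81) = 5, d(82) = 4, d(83) = 2, d(84) = 12, d(85) = 4, d(86) = 4, d(87) = 4, d(88) = 8, d(89) = 2, d(90) = 12, d(91) = 4, d(92) = 6, d(93) = 4, d(94) = 4, d(95) = 4, d(96) = 12, d(97) = 2, d(98) = 6, d(99) = 6, d(100) = 9, d(101) = 2, d(102) = 8, d(103) = 2, d(104) = 8, d(105) = 8, d(106) = 4, d(107) = 2, d(108) = 12, d(109) = 2, d(110) = 8, d(111) = 4, d(112) = 10, d(113) = 2, d(114) = 8, d(115) = 4, d(116) = 6, d(117) = 6, d(118) = 4, d(119) = 4, d(120) = 16, d(121) = 3, d(122) = 4, d(123) = 4, d(124) = 6, d(125) = 4. Summing all 125 values: 623. (Dirichlet's divisor formula: Σ_{n ≤ x} d(n) = x ln(x) + (2γ − 1) x + O(√x). For x = 125, the asymptotic estimate is ≈ 622.84.)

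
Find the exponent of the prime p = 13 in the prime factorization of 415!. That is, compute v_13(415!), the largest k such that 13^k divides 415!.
v_13(415!) = 33

Legendre's formula: v_p(n!) = Σ_{k ≥ 1} ⌊n / p^k⌋. For p = 13, n = 415, the terms are:
  ⌊415/13^1⌋ = ⌊415/13⌋ = 31
  ⌊415/13^2⌋ = ⌊415/169⌋ = 2
(the next term ⌊415/13^3⌋ = 0, terminating the sum). Summing: v_13(415!) = 31 + 2 = 33.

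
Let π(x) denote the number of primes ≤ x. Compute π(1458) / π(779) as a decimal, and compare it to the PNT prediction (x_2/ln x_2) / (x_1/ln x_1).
π(1458)/π(779) = 231/137 ≈ 1.6861;  PNT prediction ≈ 1.7106.

π(779) = 137 and π(1458) = 231, so π(1458)/π(779) ≈ 1.6861. The PNT-predicted ratio is (1458/ln(1458)) / (779/ln(779)) ≈ 1.7106. The two agree to within a few percent, as expected.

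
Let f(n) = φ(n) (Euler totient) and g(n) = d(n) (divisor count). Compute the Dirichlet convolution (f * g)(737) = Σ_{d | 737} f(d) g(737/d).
(φ * d)(737) = 816

Divisors of 737: [1, 11, 67, 737]. For each d | 737:
  d = 1: φ(1) · d(737/1) = 1 · 4 = 4
  d = 11: φ(11) · d(737/11) = 10 · 2 = 20
  d = 67: φ(67) · d(737/67) = 66 · 2 = 132
  d = 737: φ(737) · d(737/737) = 660 · 1 = 660
Summing: (φ * d)(737) = 4 + 20 + 132 + 660 = 816.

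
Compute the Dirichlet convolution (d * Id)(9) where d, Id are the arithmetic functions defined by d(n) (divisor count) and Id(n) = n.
(d * Id)(9) = 18

Divisors of 9: [1, 3, 9]. For each d | 9:
  d = 1: d(1) · Id(9/1) = 1 · 9 = 9
  d = 3: d(3) · Id(9/3) = 2 · 3 = 6
  d = 9: d(9) · Id(9/9) = 3 · 1 = 3
Summing: (d * Id)(9) = 9 + 6 + 3 = 18.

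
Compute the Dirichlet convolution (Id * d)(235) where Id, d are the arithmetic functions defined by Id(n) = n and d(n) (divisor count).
(Id * d)(235) = 343

Divisors of 235: [1, 5, 47, 235]. For each d | 235:
  d = 1: Id(1) · d(235/1) = 1 · 4 = 4
  d = 5: Id(5) · d(235/5) = 5 · 2 = 10
  d = 47: Id(47) · d(235/47) = 47 · 2 = 94
  d = 235: Id(235) · d(235/235) = 235 · 1 = 235
Summing: (Id * d)(235) = 4 + 10 + 94 + 235 = 343.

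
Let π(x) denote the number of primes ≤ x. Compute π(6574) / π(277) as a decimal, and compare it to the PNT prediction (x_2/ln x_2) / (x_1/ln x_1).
π(6574)/π(277) = 850/59 ≈ 14.4068;  PNT prediction ≈ 15.1832.

π(277) = 59 and π(6574) = 850, so π(6574)/π(277) ≈ 14.4068. The PNT-predicted ratio is (6574/ln(6574)) / (277/ln(277)) ≈ 15.1832. The two agree to within a few percent, as expected.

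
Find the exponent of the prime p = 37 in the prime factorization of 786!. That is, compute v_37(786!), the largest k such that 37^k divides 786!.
v_37(786!) = 21

Legendre's formula: v_p(n!) = Σ_{k ≥ 1} ⌊n / p^k⌋. For p = 37, n = 786, the terms are:
  ⌊786/37^1⌋ = ⌊786/37⌋ = 21
(the next term ⌊786/37^2⌋ = 0, terminating the sum). Summing: v_37(786!) = 21 = 21.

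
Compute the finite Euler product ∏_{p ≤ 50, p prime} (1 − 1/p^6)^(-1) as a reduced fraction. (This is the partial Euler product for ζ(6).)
∏ = 739922824862544451640166694180680765476614483998462834502498139791315/727309058868145310276350820375862045292293308126790710400267935809536

The primes p ≤ 50 are [2, 3, 5, 7, 11, 13, 17, 19, 23, 29, 31, 37, 41, 43, 47]. For each prime, (1 − 1/p^6)^(-1) = p^6 / (p^6 − 1). The product is (1 − 1/2^6)^(-1), (1 − 1/3^6)^(-1), (1 − 1/5^6)^(-1), (1 − 1/7^6)^(-1), (1 − 1/11^6)^(-1), (1 − 1/13^6)^(-1), (1 − 1/17^6)^(-1), (1 − 1/19^6)^(-1), (1 − 1/23^6)^(-1), (1 − 1/29^6)^(-1), (1 − 1/31^6)^(-1), (1 − 1/37^6)^(-1), (1 − 1/41^6)^(-1), (1 − 1/43^6)^(-1), (1 − 1/47^6)^(-1) = ∏ p^6 / (p^6 − 1) = 739922824862544451640166694180680765476614483998462834502498139791315/727309058868145310276350820375862045292293308126790710400267935809536.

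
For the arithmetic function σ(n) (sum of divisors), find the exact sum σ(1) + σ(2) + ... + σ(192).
Σ_{n ≤ 192} σ(n) = 30490

Compute σ(n) for each 1 ≤ n ≤ 192: σ(1) = 1, σ(2) = 3, σ(3) = 4, σ(4) = 7, σ(5) = 6, σ(6) = 12, σ(7) = 8, σ(8) = 15, σ(9) = 13, σ(10) = 18, σ(11) = 12, σ(12) = 28, σ(13) = 14, σ(14) = 24, σ(15) = 24, σ(16) = 31, σ(17) = 18, σ(18) = 39, σ(19) = 20, σ(20) = 42, σ(21) = 32, σ(22) = 36, σ(23) = 24, σ(24) = 60, σ(25) = 31, σ(26) = 42, σ(27) = 40, σ(28) = 56, σ(29) = 30, σ(30) = 72, σ(31) = 32, σ(32) = 63, σ(33) = 48, σ(34) = 54, σ(35) = 48, σ(36) = 91, σ(37) = 38, σ(38) = 60, σ(39) = 56, σ(40) = 90, σ(41) = 42, σ(42) = 96, σ(43) = 44, σ(44) = 84, σ(45) = 78, σ(46) = 72, σ(47) = 48, σ(48) = 124, σ(49) = 57, σ(50) = 93, σ(51) = 72, σ(52) = 98, σ(53) = 54, σ(54) = 120, σ(55) = 72, σ(56) = 120, σ(57) = 80, σ(58) = 90, σ(59) = 60, σ(60) = 168, σ(61) = 62, σ(62) = 96, σ(63) = 104, σ(64) = 127, σ(65) = 84, σ(66) = 144, σ(67) = 68, σ(68) = 126, σ(69) = 96, σ(70) = 144, σ(71) = 72, σ(72) = 195, σ(73) = 74, σ(74) = 114, σ(75) = 124, σ(76) = 140, σ(77) = 96, σ(78) = 168, σ(79) = 80, σ(80) = 186, σ(81) = 121, σ(82) = 126, σ(83) = 84, σ(84) = 224, σ(85) = 108, σ(86) = 132, σ(87) = 120, σ(88) = 180, σ(89) = 90, σ(90) = 234, σ(91) = 112, σ(92) = 168, σ(93) = 128, σ(94) = 144, σ(95) = 120, σ(96) = 252, σ(97) = 98, σ(98) = 171, σ(99) = 156, σ(100) = 217, σ(101) = 102, σ(102) = 216, σ(103) = 104, σ(104) = 210, σ(105) = 192, σ(106) = 162, σ(107) = 108, σ(108) = 280, σ(109) = 110, σ(110) = 216, σ(111) = 152, σ(112) = 248, σ(113) = 114, σ(114) = 240, σ(115) = 144, σ(116) = 210, σ(117) = 182, σ(118) = 180, σ(119) = 144, σ(120) = 360, σ(121) = 133, σ(122) = 186, σ(123) = 168, σ(124) = 224, σ(125) = 156, σ(126) = 312, σ(127) = 128, σ(128) = 255, σ(129) = 176, σ(130) = 252, σ(131) = 132, σ(132) = 336, σ(133) = 160, σ(134) = 204, σ(135) = 240, σ(136) = 270, σ(137) = 138, σ(138) = 288, σ(139) = 140, σ(140) = 336, σ(141) = 192, σ(142) = 216, σ(143) = 168, σ(144) = 403, σ(145) = 180, σ(146) = 222, σ(147) = 228, σ(148) = 266, σ(149) = 150, σ(150) = 372, σ(151) = 152, σ(152) = 300, σ(153) = 234, σ(154) = 288, σ(155) = 192, σ(156) = 392, σ(157) = 158, σ(158) = 240, σ(159) = 216, σ(160) = 378, σ(161) = 192, σ(162) = 363, σ(163) = 164, σ(164) = 294, σ(165) = 288, σ(166) = 252, σ(167) = 168, σ(168) = 480, σ(169) = 183, σ(170) = 324, σ(171) = 260, σ(172) = 308, σ(173) = 174, σ(174) = 360, σ(175) = 248, σ(176) = 372, σ(177) = 240, σ(178) = 270, σ(179) = 180, σ(180) = 546, σ(181) = 182, σ(182) = 336, σ(183) = 248, σ(184) = 360, σ(185) = 228, σ(186) = 384, σ(187) = 216, σ(188) = 336, σ(189) = 320, σ(190) = 360, σ(191) = 192, σ(192) = 508. Summing all 192 values: 30490. (Average order: Σ_{n ≤ x} σ(n) ~ (π²/12) x². For x = 192, (π²/12)·192² ≈ 30319.42.)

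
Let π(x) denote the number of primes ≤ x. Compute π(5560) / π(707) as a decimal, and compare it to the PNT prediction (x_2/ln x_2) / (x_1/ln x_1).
π(5560)/π(707) = 733/126 ≈ 5.8175;  PNT prediction ≈ 5.9834.

π(707) = 126 and π(5560) = 733, so π(5560)/π(707) ≈ 5.8175. The PNT-predicted ratio is (5560/ln(5560)) / (707/ln(707)) ≈ 5.9834. The two agree to within a few percent, as expected.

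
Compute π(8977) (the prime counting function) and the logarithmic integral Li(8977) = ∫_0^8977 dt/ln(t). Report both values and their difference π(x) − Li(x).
π(8977) = 1116;  Li(8977) ≈ 1134.42;  π(x) − Li(x) ≈ -18.42.

Direct count of primes ≤ 8977 gives π(8977) = 1116. Numerical evaluation of the logarithmic integral gives Li(8977) ≈ 1134.42. The difference π(x) − Li(x) ≈ -18.42 is typically negative for small/moderate x (Li(x) overestimates), though Littlewood's theorem shows this sign changes infinitely often.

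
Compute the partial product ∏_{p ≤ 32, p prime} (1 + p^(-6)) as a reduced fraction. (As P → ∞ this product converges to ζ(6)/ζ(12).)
∏ = 27817995139941732182652708678753385001734002671757520/27350499395438163022926501194256392285250955967934357

The primes p ≤ 32 are [2, 3, 5, 7, 11, 13, 17, 19, 23, 29, 31]. For each, (1 + 1/p^6) = (p^6 + 1)/p^6. Multiplying these fractions over p ∈ [2, 3, 5, 7, 11, 13, 17, 19, 23, 29, 31] gives 27817995139941732182652708678753385001734002671757520/27350499395438163022926501194256392285250955967934357. (In the limit P → ∞ this tends to ζ(6)/ζ(12).)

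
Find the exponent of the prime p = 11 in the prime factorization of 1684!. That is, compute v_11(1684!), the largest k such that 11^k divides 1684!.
v_11(1684!) = 167

Legendre's formula: v_p(n!) = Σ_{k ≥ 1} ⌊n / p^k⌋. For p = 11, n = 1684, the terms are:
  ⌊1684/11^1⌋ = ⌊1684/11⌋ = 153
  ⌊1684/11^2⌋ = ⌊1684/121⌋ = 13
  ⌊1684/11^3⌋ = ⌊1684/1331⌋ = 1
(the next term ⌊1684/11^4⌋ = 0, terminating the sum). Summing: v_11(1684!) = 153 + 13 + 1 = 167.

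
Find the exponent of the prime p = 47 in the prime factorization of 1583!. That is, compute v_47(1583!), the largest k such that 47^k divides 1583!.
v_47(1583!) = 33

Legendre's formula: v_p(n!) = Σ_{k ≥ 1} ⌊n / p^k⌋. For p = 47, n = 1583, the terms are:
  ⌊1583/47^1⌋ = ⌊1583/47⌋ = 33
(the next term ⌊1583/47^2⌋ = 0, terminating the sum). Summing: v_47(1583!) = 33 = 33.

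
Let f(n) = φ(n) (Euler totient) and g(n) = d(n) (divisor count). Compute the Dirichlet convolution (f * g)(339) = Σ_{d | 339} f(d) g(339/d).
(φ * d)(339) = 456

Divisors of 339: [1, 3, 113, 339]. For each d | 339:
  d = 1: φ(1) · d(339/1) = 1 · 4 = 4
  d = 3: φ(3) · d(339/3) = 2 · 2 = 4
  d = 113: φ(113) · d(339/113) = 112 · 2 = 224
  d = 339: φ(339) · d(339/339) = 224 · 1 = 224
Summing: (φ * d)(339) = 4 + 4 + 224 + 224 = 456.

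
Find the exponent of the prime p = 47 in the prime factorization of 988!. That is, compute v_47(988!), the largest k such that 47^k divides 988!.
v_47(988!) = 21

Legendre's formula: v_p(n!) = Σ_{k ≥ 1} ⌊n / p^k⌋. For p = 47, n = 988, the terms are:
  ⌊988/47^1⌋ = ⌊988/47⌋ = 21
(the next term ⌊988/47^2⌋ = 0, terminating the sum). Summing: v_47(988!) = 21 = 21.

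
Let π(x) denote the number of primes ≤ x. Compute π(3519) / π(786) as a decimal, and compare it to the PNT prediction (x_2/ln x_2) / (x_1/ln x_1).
π(3519)/π(786) = 491/137 ≈ 3.5839;  PNT prediction ≈ 3.6553.

π(786) = 137 and π(3519) = 491, so π(3519)/π(786) ≈ 3.5839. The PNT-predicted ratio is (3519/ln(3519)) / (786/ln(786)) ≈ 3.6553. The two agree to within a few percent, as expected.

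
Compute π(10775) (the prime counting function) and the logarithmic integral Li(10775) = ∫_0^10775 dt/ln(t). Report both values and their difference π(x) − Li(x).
π(10775) = 1312;  Li(10775) ≈ 1329.94;  π(x) − Li(x) ≈ -17.94.

Direct count of primes ≤ 10775 gives π(10775) = 1312. Numerical evaluation of the logarithmic integral gives Li(10775) ≈ 1329.94. The difference π(x) − Li(x) ≈ -17.94 is typically negative for small/moderate x (Li(x) overestimates), though Littlewood's theorem shows this sign changes infinitely often.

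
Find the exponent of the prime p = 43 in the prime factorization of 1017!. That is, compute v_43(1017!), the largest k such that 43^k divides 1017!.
v_43(1017!) = 23

Legendre's formula: v_p(n!) = Σ_{k ≥ 1} ⌊n / p^k⌋. For p = 43, n = 1017, the terms are:
  ⌊1017/43^1⌋ = ⌊1017/43⌋ = 23
(the next term ⌊1017/43^2⌋ = 0, terminating the sum). Summing: v_43(1017!) = 23 = 23.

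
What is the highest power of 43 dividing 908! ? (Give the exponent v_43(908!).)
v_43(908!) = 21

Legendre's formula: v_p(n!) = Σ_{k ≥ 1} ⌊n / p^k⌋. For p = 43, n = 908, the terms are:
  ⌊908/43^1⌋ = ⌊908/43⌋ = 21
(the next term ⌊908/43^2⌋ = 0, terminating the sum). Summing: v_43(908!) = 21 = 21.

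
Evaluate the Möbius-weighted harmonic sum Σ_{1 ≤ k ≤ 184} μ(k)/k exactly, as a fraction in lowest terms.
Σ μ(k)/k = -9343595117515137578604221545686714814220917855566318160407897740846266/899557715467591630453369012945614634379252921727391775909918599930435715

Values of μ(k) for 1 ≤ k ≤ 184: μ(1) = 1, μ(2) = -1, μ(3) = -1, μ(5) = -1, μ(6) = 1, μ(7) = -1, μ(10) = 1, μ(11) = -1, μ(13) = -1, μ(14) = 1, μ(15) = 1, μ(17) = -1, μ(19) = -1, μ(21) = 1, μ(22) = 1, μ(23) = -1, μ(26) = 1, μ(29) = -1, μ(30) = -1, μ(31) = -1, μ(33) = 1, μ(34) = 1, μ(35) = 1, μ(37) = -1, μ(38) = 1, μ(39) = 1, μ(41) = -1, μ(42) = -1, μ(43) = -1, μ(46) = 1, μ(47) = -1, μ(51) = 1, μ(53) = -1, μ(55) = 1, μ(57) = 1, μ(58) = 1, μ(59) = -1, μ(61) = -1, μ(62) = 1, μ(65) = 1, μ(66) = -1, μ(67) = -1, μ(69) = 1, μ(70) = -1, μ(71) = -1, μ(73) = -1, μ(74) = 1, μ(77) = 1, μ(78) = -1, μ(79) = -1, μ(82) = 1, μ(83) = -1, μ(85) = 1, μ(86) = 1, μ(87) = 1, μ(89) = -1, μ(91) = 1, μ(93) = 1, μ(94) = 1, μ(95) = 1, μ(97) = -1, μ(101) = -1, μ(102) = -1, μ(103) = -1, μ(105) = -1, μ(106) = 1, μ(107) = -1, μ(109) = -1, μ(110) = -1, μ(111) = 1, μ(113) = -1, μ(114) = -1, μ(115) = 1, μ(118) = 1, μ(119) = 1, μ(122) = 1, μ(123) = 1, μ(127) = -1, μ(129) = 1, μ(130) = -1, μ(131) = -1, μ(133) = 1, μ(134) = 1, μ(137) = -1, μ(138) = -1, μ(139) = -1, μ(141) = 1, μ(142) = 1, μ(143) = 1, μ(145) = 1, μ(146) = 1, μ(149) = -1, μ(151) = -1, μ(154) = -1, μ(155) = 1, μ(157) = -1, μ(158) = 1, μ(159) = 1, μ(161) = 1, μ(163) = -1, μ(165) = -1, μ(166) = 1, μ(167) = -1, μ(170) = -1, μ(173) = -1, μ(174) = -1, μ(177) = 1, μ(178) = 1, μ(179) = -1, μ(181) = -1, μ(182) = -1, μ(183) = 1, with μ = 0 on non-squarefree integers. Summing μ(k)/k for k where μ(k) ≠ 0 gives -9343595117515137578604221545686714814220917855566318160407897740846266/899557715467591630453369012945614634379252921727391775909918599930435715 ≈ -0.0104. (PNT ⟺ this sum → 0 as n → ∞.)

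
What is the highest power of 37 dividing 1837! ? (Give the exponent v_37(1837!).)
v_37(1837!) = 50

Legendre's formula: v_p(n!) = Σ_{k ≥ 1} ⌊n / p^k⌋. For p = 37, n = 1837, the terms are:
  ⌊1837/37^1⌋ = ⌊1837/37⌋ = 49
  ⌊1837/37^2⌋ = ⌊1837/1369⌋ = 1
(the next term ⌊1837/37^3⌋ = 0, terminating the sum). Summing: v_37(1837!) = 49 + 1 = 50.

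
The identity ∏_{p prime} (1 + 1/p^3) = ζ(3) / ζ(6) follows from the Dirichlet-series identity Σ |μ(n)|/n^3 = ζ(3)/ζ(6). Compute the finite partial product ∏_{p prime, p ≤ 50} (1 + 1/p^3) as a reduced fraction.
∏ = 8015182591485824614015950466842624/6783810016842653083409665472454505

The primes p ≤ 50 are [2, 3, 5, 7, 11, 13, 17, 19, 23, 29, 31, 37, 41, 43, 47]. For each, (1 + 1/p^3) = (p^3 + 1)/p^3. Multiplying these fractions over p ∈ [2, 3, 5, 7, 11, 13, 17, 19, 23, 29, 31, 37, 41, 43, 47] gives 8015182591485824614015950466842624/6783810016842653083409665472454505. (In the limit P → ∞ this tends to ζ(3)/ζ(6).)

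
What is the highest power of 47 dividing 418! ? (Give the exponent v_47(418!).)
v_47(418!) = 8

Legendre's formula: v_p(n!) = Σ_{k ≥ 1} ⌊n / p^k⌋. For p = 47, n = 418, the terms are:
  ⌊418/47^1⌋ = ⌊418/47⌋ = 8
(the next term ⌊418/47^2⌋ = 0, terminating the sum). Summing: v_47(418!) = 8 = 8.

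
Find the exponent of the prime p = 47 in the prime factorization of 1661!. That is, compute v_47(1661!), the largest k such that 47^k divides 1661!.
v_47(1661!) = 35

Legendre's formula: v_p(n!) = Σ_{k ≥ 1} ⌊n / p^k⌋. For p = 47, n = 1661, the terms are:
  ⌊1661/47^1⌋ = ⌊1661/47⌋ = 35
(the next term ⌊1661/47^2⌋ = 0, terminating the sum). Summing: v_47(1661!) = 35 = 35.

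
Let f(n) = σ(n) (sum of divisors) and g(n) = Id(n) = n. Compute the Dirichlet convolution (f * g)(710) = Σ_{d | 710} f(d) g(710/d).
(σ * Id)(710) = 7865

Divisors of 710: [1, 2, 5, 10, 71, 142, 355, 710]. For each d | 710:
  d = 1: σ(1) · Id(710/1) = 1 · 710 = 710
  d = 2: σ(2) · Id(710/2) = 3 · 355 = 1065
  d = 5: σ(5) · Id(710/5) = 6 · 142 = 852
  d = 10: σ(10) · Id(710/10) = 18 · 71 = 1278
  d = 71: σ(71) · Id(710/71) = 72 · 10 = 720
  d = 142: σ(142) · Id(710/142) = 216 · 5 = 1080
  d = 355: σ(355) · Id(710/355) = 432 · 2 = 864
  d = 710: σ(710) · Id(710/710) = 1296 · 1 = 1296
Summing: (σ * Id)(710) = 710 + 1065 + 852 + 1278 + 720 + 1080 + 864 + 1296 = 7865.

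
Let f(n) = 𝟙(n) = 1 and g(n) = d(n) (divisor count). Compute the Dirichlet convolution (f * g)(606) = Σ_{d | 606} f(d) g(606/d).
(𝟙 * d)(606) = 27

Divisors of 606: [1, 2, 3, 6, 101, 202, 303, 606]. For each d | 606:
  d = 1: 𝟙(1) · d(606/1) = 1 · 8 = 8
  d = 2: 𝟙(2) · d(606/2) = 1 · 4 = 4
  d = 3: 𝟙(3) · d(606/3) = 1 · 4 = 4
  d = 6: 𝟙(6) · d(606/6) = 1 · 2 = 2
  d = 101: 𝟙(101) · d(606/101) = 1 · 4 = 4
  d = 202: 𝟙(202) · d(606/202) = 1 · 2 = 2
  d = 303: 𝟙(303) · d(606/303) = 1 · 2 = 2
  d = 606: 𝟙(606) · d(606/606) = 1 · 1 = 1
Summing: (𝟙 * d)(606) = 8 + 4 + 4 + 2 + 4 + 2 + 2 + 1 = 27.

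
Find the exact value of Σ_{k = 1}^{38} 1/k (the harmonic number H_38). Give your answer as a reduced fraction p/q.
H_38 = 2053580969474233/485721041551200

Direct summation: H_38 = 1 + 1/2 + ... + 1/38. The least common denominator is lcm(1, ..., 38) = 5342931457063200; over this denominator the numerator is 5342931457063200 + 2671465728531600 + 1780977152354400 + 1335732864265800 + 1068586291412640 + 890488576177200 + 763275922437600 + 667866432132900 + 593659050784800 + 534293145706320 + 485721041551200 + 445244288088600 + 410994727466400 + 381637961218800 + 356195430470880 + 333933216066450 + 314290085709600 + 296829525392400 + 281206918792800 + 267146572853160 + 254425307479200 + 242860520775600 + 232301367698400 + 222622144044300 + 213717258282528 + 205497363733200 + 197886350261600 + 190818980609400 + 184239015760800 + 178097715235440 + 172352627647200 + 166966608033225 + 161907013850400 + 157145042854800 + 152655184487520 + 148414762696200 + 144403552893600 + 140603459396400 = 22589390664216563, so H_38 = 22589390664216563/5342931457063200; reducing by gcd(22589390664216563, 5342931457063200) = 11 gives 2053580969474233/485721041551200 ≈ 4.22790. (The PNT-adjacent estimate ln(38) + γ ≈ 4.21480 matches within O(1/n).)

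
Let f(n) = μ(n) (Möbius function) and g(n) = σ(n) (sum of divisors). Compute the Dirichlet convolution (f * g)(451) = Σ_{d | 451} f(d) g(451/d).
(μ * σ)(451) = 451

Divisors of 451: [1, 11, 41, 451]. For each d | 451:
  d = 1: μ(1) · σ(451/1) = 1 · 504 = 504
  d = 11: μ(11) · σ(451/11) = -1 · 42 = -42
  d = 41: μ(41) · σ(451/41) = -1 · 12 = -12
  d = 451: μ(451) · σ(451/451) = 1 · 1 = 1
Summing: (μ * σ)(451) = 504 + -42 + -12 + 1 = 451.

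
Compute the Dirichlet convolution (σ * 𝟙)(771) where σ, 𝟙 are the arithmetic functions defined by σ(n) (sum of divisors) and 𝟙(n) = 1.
(σ * 𝟙)(771) = 1295

Divisors of 771: [1, 3, 257, 771]. For each d | 771:
  d = 1: σ(1) · 𝟙(771/1) = 1 · 1 = 1
  d = 3: σ(3) · 𝟙(771/3) = 4 · 1 = 4
  d = 257: σ(257) · 𝟙(771/257) = 258 · 1 = 258
  d = 771: σ(771) · 𝟙(771/771) = 1032 · 1 = 1032
Summing: (σ * 𝟙)(771) = 1 + 4 + 258 + 1032 = 1295.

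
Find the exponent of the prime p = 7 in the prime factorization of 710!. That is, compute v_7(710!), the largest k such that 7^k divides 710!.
v_7(710!) = 117

Legendre's formula: v_p(n!) = Σ_{k ≥ 1} ⌊n / p^k⌋. For p = 7, n = 710, the terms are:
  ⌊710/7^1⌋ = ⌊710/7⌋ = 101
  ⌊710/7^2⌋ = ⌊710/49⌋ = 14
  ⌊710/7^3⌋ = ⌊710/343⌋ = 2
(the next term ⌊710/7^4⌋ = 0, terminating the sum). Summing: v_7(710!) = 101 + 14 + 2 = 117.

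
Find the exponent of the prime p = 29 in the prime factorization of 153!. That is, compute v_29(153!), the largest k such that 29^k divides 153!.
v_29(153!) = 5

Legendre's formula: v_p(n!) = Σ_{k ≥ 1} ⌊n / p^k⌋. For p = 29, n = 153, the terms are:
  ⌊153/29^1⌋ = ⌊153/29⌋ = 5
(the next term ⌊153/29^2⌋ = 0, terminating the sum). Summing: v_29(153!) = 5 = 5.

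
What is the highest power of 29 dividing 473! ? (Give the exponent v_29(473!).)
v_29(473!) = 16

Legendre's formula: v_p(n!) = Σ_{k ≥ 1} ⌊n / p^k⌋. For p = 29, n = 473, the terms are:
  ⌊473/29^1⌋ = ⌊473/29⌋ = 16
(the next term ⌊473/29^2⌋ = 0, terminating the sum). Summing: v_29(473!) = 16 = 16.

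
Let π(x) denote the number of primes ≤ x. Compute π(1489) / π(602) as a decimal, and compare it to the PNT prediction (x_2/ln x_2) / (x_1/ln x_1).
π(1489)/π(602) = 237/110 ≈ 2.1545;  PNT prediction ≈ 2.1668.

π(602) = 110 and π(1489) = 237, so π(1489)/π(602) ≈ 2.1545. The PNT-predicted ratio is (1489/ln(1489)) / (602/ln(602)) ≈ 2.1668. The two agree to within a few percent, as expected.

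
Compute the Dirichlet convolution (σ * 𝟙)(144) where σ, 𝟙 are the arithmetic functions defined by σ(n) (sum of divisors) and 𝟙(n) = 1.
(σ * 𝟙)(144) = 1026

Divisors of 144: [1, 2, 3, 4, 6, 8, 9, 12, 16, 18, 24, 36, 48, 72, 144]. For each d | 144:
  d = 1: σ(1) · 𝟙(144/1) = 1 · 1 = 1
  d = 2: σ(2) · 𝟙(144/2) = 3 · 1 = 3
  d = 3: σ(3) · 𝟙(144/3) = 4 · 1 = 4
  d = 4: σ(4) · 𝟙(144/4) = 7 · 1 = 7
  d = 6: σ(6) · 𝟙(144/6) = 12 · 1 = 12
  d = 8: σ(8) · 𝟙(144/8) = 15 · 1 = 15
  d = 9: σ(9) · 𝟙(144/9) = 13 · 1 = 13
  d = 12: σ(12) · 𝟙(144/12) = 28 · 1 = 28
  d = 16: σ(16) · 𝟙(144/16) = 31 · 1 = 31
  d = 18: σ(18) · 𝟙(144/18) = 39 · 1 = 39
  d = 24: σ(24) · 𝟙(144/24) = 60 · 1 = 60
  d = 36: σ(36) · 𝟙(144/36) = 91 · 1 = 91
  d = 48: σ(48) · 𝟙(144/48) = 124 · 1 = 124
  d = 72: σ(72) · 𝟙(144/72) = 195 · 1 = 195
  d = 144: σ(144) · 𝟙(144/144) = 403 · 1 = 403
Summing: (σ * 𝟙)(144) = 1 + 3 + 4 + 7 + 12 + 15 + 13 + 28 + 31 + 39 + 60 + 91 + 124 + 195 + 403 = 1026.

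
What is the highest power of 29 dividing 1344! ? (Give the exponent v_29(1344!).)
v_29(1344!) = 47

Legendre's formula: v_p(n!) = Σ_{k ≥ 1} ⌊n / p^k⌋. For p = 29, n = 1344, the terms are:
  ⌊1344/29^1⌋ = ⌊1344/29⌋ = 46
  ⌊1344/29^2⌋ = ⌊1344/841⌋ = 1
(the next term ⌊1344/29^3⌋ = 0, terminating the sum). Summing: v_29(1344!) = 46 + 1 = 47.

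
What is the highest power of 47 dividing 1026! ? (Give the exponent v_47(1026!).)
v_47(1026!) = 21

Legendre's formula: v_p(n!) = Σ_{k ≥ 1} ⌊n / p^k⌋. For p = 47, n = 1026, the terms are:
  ⌊1026/47^1⌋ = ⌊1026/47⌋ = 21
(the next term ⌊1026/47^2⌋ = 0, terminating the sum). Summing: v_47(1026!) = 21 = 21.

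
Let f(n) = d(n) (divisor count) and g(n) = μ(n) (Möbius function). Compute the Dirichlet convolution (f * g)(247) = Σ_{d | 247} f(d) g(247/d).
(d * μ)(247) = 1

Divisors of 247: [1, 13, 19, 247]. For each d | 247:
  d = 1: d(1) · μ(247/1) = 1 · 1 = 1
  d = 13: d(13) · μ(247/13) = 2 · -1 = -2
  d = 19: d(19) · μ(247/19) = 2 · -1 = -2
  d = 247: d(247) · μ(247/247) = 4 · 1 = 4
Summing: (d * μ)(247) = 1 + -2 + -2 + 4 = 1.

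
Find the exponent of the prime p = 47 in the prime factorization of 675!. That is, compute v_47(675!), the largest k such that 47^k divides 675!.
v_47(675!) = 14

Legendre's formula: v_p(n!) = Σ_{k ≥ 1} ⌊n / p^k⌋. For p = 47, n = 675, the terms are:
  ⌊675/47^1⌋ = ⌊675/47⌋ = 14
(the next term ⌊675/47^2⌋ = 0, terminating the sum). Summing: v_47(675!) = 14 = 14.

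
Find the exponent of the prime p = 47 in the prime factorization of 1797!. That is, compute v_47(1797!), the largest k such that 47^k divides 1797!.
v_47(1797!) = 38

Legendre's formula: v_p(n!) = Σ_{k ≥ 1} ⌊n / p^k⌋. For p = 47, n = 1797, the terms are:
  ⌊1797/47^1⌋ = ⌊1797/47⌋ = 38
(the next term ⌊1797/47^2⌋ = 0, terminating the sum). Summing: v_47(1797!) = 38 = 38.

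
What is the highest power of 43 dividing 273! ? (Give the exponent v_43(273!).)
v_43(273!) = 6

Legendre's formula: v_p(n!) = Σ_{k ≥ 1} ⌊n / p^k⌋. For p = 43, n = 273, the terms are:
  ⌊273/43^1⌋ = ⌊273/43⌋ = 6
(the next term ⌊273/43^2⌋ = 0, terminating the sum). Summing: v_43(273!) = 6 = 6.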